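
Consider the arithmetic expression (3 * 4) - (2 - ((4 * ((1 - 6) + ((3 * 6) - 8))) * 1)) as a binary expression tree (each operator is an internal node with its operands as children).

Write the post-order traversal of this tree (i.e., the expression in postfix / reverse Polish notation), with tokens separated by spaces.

3 4 * 2 4 1 6 - 3 6 * 8 - + * 1 * - -

Post-order on an expression tree gives postfix notation: for each operator, emit left operand, right operand, then the operator.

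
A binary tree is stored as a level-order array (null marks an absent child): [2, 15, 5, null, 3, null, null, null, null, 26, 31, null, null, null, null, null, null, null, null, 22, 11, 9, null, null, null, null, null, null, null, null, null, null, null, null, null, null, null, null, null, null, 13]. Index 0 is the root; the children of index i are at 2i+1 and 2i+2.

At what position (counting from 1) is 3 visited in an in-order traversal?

In-order visits the left subtree, then the node, then the right subtree.
At 2: go left to 15.
  At 15: no left child.
  Visit 15.
  At 15: go right to 3.
    At 3: go left to 26.
      At 26: go left to 22.
        At 22: no left child.
        Visit 22.
        At 22: go right to 13.
          13 is a leaf — visit 13.
      Visit 26.
      At 26: go right to 11.
        11 is a leaf — visit 11.
    Visit 3.
    At 3: go right to 31.
      At 31: go left to 9.
        9 is a leaf — visit 9.
      Visit 31.
      At 31: no right child.
Visit 2.
At 2: go right to 5.
  5 is a leaf — visit 5.
Full in-order sequence: 15, 22, 13, 26, 11, 3, 9, 31, 2, 5.

6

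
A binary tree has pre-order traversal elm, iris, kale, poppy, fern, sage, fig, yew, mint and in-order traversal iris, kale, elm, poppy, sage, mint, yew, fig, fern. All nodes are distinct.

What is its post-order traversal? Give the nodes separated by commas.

kale, iris, mint, yew, fig, sage, fern, poppy, elm

The first element of pre-order is the root; it splits in-order into left and right subtrees.
Root elm: left subtree has 2 nodes {iris, kale}, right has 6 {poppy, sage, mint, yew, fig, fern}.
  Root iris: left subtree has 0 nodes { }, right has 1 {kale}.
  Root poppy: left subtree has 0 nodes { }, right has 5 {sage, mint, yew, fig, fern}.
    Root fern: left subtree has 4 nodes {sage, mint, yew, fig}, right has 0 { }.
      Root sage: left subtree has 0 nodes { }, right has 3 {mint, yew, fig}.
        Root fig: left subtree has 2 nodes {mint, yew}, right has 0 { }.
          Root yew: left subtree has 1 node {mint}, right has 0 { }.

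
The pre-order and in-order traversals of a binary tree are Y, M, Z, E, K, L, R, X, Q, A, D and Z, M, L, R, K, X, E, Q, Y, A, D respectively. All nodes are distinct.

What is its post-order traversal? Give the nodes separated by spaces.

The first element of pre-order is the root; it splits in-order into left and right subtrees.
Root Y: left subtree has 8 nodes {Z, M, L, R, K, X, E, Q}, right has 2 {A, D}.
  Root M: left subtree has 1 node {Z}, right has 6 {L, R, K, X, E, Q}.
    Root E: left subtree has 4 nodes {L, R, K, X}, right has 1 {Q}.
      Root K: left subtree has 2 nodes {L, R}, right has 1 {X}.
        Root L: left subtree has 0 nodes { }, right has 1 {R}.
  Root A: left subtree has 0 nodes { }, right has 1 {D}.

Z R L X K Q E M D A Y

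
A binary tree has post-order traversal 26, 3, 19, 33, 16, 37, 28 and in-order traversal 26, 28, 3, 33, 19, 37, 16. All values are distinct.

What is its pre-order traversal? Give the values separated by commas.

The last element of post-order is the root; it splits in-order into left and right subtrees.
Root 28: left subtree has 1 node {26}, right has 5 {3, 33, 19, 37, 16}.
  Root 37: left subtree has 3 nodes {3, 33, 19}, right has 1 {16}.
    Root 33: left subtree has 1 node {3}, right has 1 {19}.

28, 26, 37, 33, 3, 19, 16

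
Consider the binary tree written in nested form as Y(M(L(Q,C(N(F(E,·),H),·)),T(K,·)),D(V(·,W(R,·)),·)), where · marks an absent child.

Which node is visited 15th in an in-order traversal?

In-order visits the left subtree, then the node, then the right subtree.
At Y: go left to M.
  At M: go left to L.
    At L: go left to Q.
      Q is a leaf — visit Q.
    Visit L.
    At L: go right to C.
      At C: go left to N.
        At N: go left to F.
          At F: go left to E.
            E is a leaf — visit E.
          Visit F.
          At F: no right child.
        Visit N.
        At N: go right to H.
          H is a leaf — visit H.
      Visit C.
      At C: no right child.
  Visit M.
  At M: go right to T.
    At T: go left to K.
      K is a leaf — visit K.
    Visit T.
    At T: no right child.
Visit Y.
At Y: go right to D.
  At D: go left to V.
    At V: no left child.
    Visit V.
    At V: go right to W.
      At W: go left to R.
        R is a leaf — visit R.
      Visit W.
      At W: no right child.
  Visit D.
  At D: no right child.
Full in-order sequence: Q, L, E, F, N, H, C, M, K, T, Y, V, R, W, D.

D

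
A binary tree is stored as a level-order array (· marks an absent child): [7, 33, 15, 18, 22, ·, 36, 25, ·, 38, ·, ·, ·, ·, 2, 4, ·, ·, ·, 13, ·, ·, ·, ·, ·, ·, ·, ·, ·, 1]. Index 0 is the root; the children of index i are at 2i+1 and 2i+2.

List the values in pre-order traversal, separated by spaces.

7 33 18 25 4 22 38 13 15 36 2 1

Pre-order visits the node, then its left subtree, then its right subtree.
Visit 7.
At 7: go left to 33.
  Visit 33.
  At 33: go left to 18.
    Visit 18.
    At 18: go left to 25.
      Visit 25.
      At 25: go left to 4.
        4 is a leaf — visit 4.
      At 25: no right child.
    At 18: no right child.
  At 33: go right to 22.
    Visit 22.
    At 22: go left to 38.
      Visit 38.
      At 38: go left to 13.
        13 is a leaf — visit 13.
      At 38: no right child.
    At 22: no right child.
At 7: go right to 15.
  Visit 15.
  At 15: no left child.
  At 15: go right to 36.
    Visit 36.
    At 36: no left child.
    At 36: go right to 2.
      Visit 2.
      At 2: go left to 1.
        1 is a leaf — visit 1.
      At 2: no right child.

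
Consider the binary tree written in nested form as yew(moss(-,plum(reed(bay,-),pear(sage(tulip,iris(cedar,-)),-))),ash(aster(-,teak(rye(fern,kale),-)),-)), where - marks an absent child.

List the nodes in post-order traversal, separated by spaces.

bay reed tulip cedar iris sage pear plum moss fern kale rye teak aster ash yew

Post-order visits the left subtree, then the right subtree, then the node.
At yew: go left to moss.
  At moss: no left child.
  At moss: go right to plum.
    At plum: go left to reed.
      At reed: go left to bay.
        bay is a leaf — visit bay.
      At reed: no right child.
      Visit reed.
    At plum: go right to pear.
      At pear: go left to sage.
        At sage: go left to tulip.
          tulip is a leaf — visit tulip.
        At sage: go right to iris.
          At iris: go left to cedar.
            cedar is a leaf — visit cedar.
          At iris: no right child.
          Visit iris.
        Visit sage.
      At pear: no right child.
      Visit pear.
    Visit plum.
  Visit moss.
At yew: go right to ash.
  At ash: go left to aster.
    At aster: no left child.
    At aster: go right to teak.
      At teak: go left to rye.
        At rye: go left to fern.
          fern is a leaf — visit fern.
        At rye: go right to kale.
          kale is a leaf — visit kale.
        Visit rye.
      At teak: no right child.
      Visit teak.
    Visit aster.
  At ash: no right child.
  Visit ash.
Visit yew.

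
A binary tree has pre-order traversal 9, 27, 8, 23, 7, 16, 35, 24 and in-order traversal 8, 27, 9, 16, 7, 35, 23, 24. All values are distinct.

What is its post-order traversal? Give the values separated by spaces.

The first element of pre-order is the root; it splits in-order into left and right subtrees.
Root 9: left subtree has 2 nodes {8, 27}, right has 5 {16, 7, 35, 23, 24}.
  Root 27: left subtree has 1 node {8}, right has 0 { }.
  Root 23: left subtree has 3 nodes {16, 7, 35}, right has 1 {24}.
    Root 7: left subtree has 1 node {16}, right has 1 {35}.

8 27 16 35 7 24 23 9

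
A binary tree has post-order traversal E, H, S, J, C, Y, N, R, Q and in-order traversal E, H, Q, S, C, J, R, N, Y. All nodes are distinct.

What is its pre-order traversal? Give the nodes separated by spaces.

The last element of post-order is the root; it splits in-order into left and right subtrees.
Root Q: left subtree has 2 nodes {E, H}, right has 6 {S, C, J, R, N, Y}.
  Root H: left subtree has 1 node {E}, right has 0 { }.
  Root R: left subtree has 3 nodes {S, C, J}, right has 2 {N, Y}.
    Root C: left subtree has 1 node {S}, right has 1 {J}.
    Root N: left subtree has 0 nodes { }, right has 1 {Y}.

Q H E R C S J N Y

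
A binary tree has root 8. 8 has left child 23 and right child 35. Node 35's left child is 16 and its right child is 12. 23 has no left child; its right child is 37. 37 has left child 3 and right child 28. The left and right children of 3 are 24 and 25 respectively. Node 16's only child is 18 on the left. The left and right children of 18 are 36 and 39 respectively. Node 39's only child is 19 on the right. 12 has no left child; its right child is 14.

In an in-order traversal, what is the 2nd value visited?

24

In-order visits the left subtree, then the node, then the right subtree.
At 8: go left to 23.
  At 23: no left child.
  Visit 23.
  At 23: go right to 37.
    At 37: go left to 3.
      At 3: go left to 24.
        24 is a leaf — visit 24.
      Visit 3.
      At 3: go right to 25.
        25 is a leaf — visit 25.
    Visit 37.
    At 37: go right to 28.
      28 is a leaf — visit 28.
Visit 8.
At 8: go right to 35.
  At 35: go left to 16.
    At 16: go left to 18.
      At 18: go left to 36.
        36 is a leaf — visit 36.
      Visit 18.
      At 18: go right to 39.
        At 39: no left child.
        Visit 39.
        At 39: go right to 19.
          19 is a leaf — visit 19.
    Visit 16.
    At 16: no right child.
  Visit 35.
  At 35: go right to 12.
    At 12: no left child.
    Visit 12.
    At 12: go right to 14.
      14 is a leaf — visit 14.
Full in-order sequence: 23, 24, 3, 25, 37, 28, 8, 36, 18, 39, 19, 16, 35, 12, 14.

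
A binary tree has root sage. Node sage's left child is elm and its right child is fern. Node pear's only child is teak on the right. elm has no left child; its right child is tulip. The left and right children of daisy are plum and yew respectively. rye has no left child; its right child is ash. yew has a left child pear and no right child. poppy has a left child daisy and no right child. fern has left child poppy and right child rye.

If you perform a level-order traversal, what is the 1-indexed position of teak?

Level-order visits nodes level by level from the root, left to right within each level.
Level 0: sage
Level 1: elm, fern
Level 2: tulip, poppy, rye
Level 3: daisy, ash
Level 4: plum, yew
Level 5: pear
Level 6: teak
Full level-order sequence: sage, elm, fern, tulip, poppy, rye, daisy, ash, plum, yew, pear, teak.

12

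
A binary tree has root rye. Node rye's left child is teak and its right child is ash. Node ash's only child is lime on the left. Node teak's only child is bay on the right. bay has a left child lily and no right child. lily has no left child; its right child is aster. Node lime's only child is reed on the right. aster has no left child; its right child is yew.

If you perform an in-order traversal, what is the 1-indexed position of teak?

In-order visits the left subtree, then the node, then the right subtree.
At rye: go left to teak.
  At teak: no left child.
  Visit teak.
  At teak: go right to bay.
    At bay: go left to lily.
      At lily: no left child.
      Visit lily.
      At lily: go right to aster.
        At aster: no left child.
        Visit aster.
        At aster: go right to yew.
          yew is a leaf — visit yew.
    Visit bay.
    At bay: no right child.
Visit rye.
At rye: go right to ash.
  At ash: go left to lime.
    At lime: no left child.
    Visit lime.
    At lime: go right to reed.
      reed is a leaf — visit reed.
  Visit ash.
  At ash: no right child.
Full in-order sequence: teak, lily, aster, yew, bay, rye, lime, reed, ash.

1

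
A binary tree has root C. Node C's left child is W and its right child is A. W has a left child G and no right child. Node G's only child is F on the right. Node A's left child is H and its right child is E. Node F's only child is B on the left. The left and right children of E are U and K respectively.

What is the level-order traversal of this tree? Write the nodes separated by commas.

Level-order visits nodes level by level from the root, left to right within each level.
Level 0: C
Level 1: W, A
Level 2: G, H, E
Level 3: F, U, K
Level 4: B

C, W, A, G, H, E, F, U, K, B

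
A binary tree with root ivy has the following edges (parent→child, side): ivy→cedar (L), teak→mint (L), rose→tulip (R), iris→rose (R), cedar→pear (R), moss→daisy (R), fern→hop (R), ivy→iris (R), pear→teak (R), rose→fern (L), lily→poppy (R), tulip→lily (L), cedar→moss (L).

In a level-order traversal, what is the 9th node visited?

Level-order visits nodes level by level from the root, left to right within each level.
Level 0: ivy
Level 1: cedar, iris
Level 2: moss, pear, rose
Level 3: daisy, teak, fern, tulip
Level 4: mint, hop, lily
Level 5: poppy
Full level-order sequence: ivy, cedar, iris, moss, pear, rose, daisy, teak, fern, tulip, mint, hop, lily, poppy.

fern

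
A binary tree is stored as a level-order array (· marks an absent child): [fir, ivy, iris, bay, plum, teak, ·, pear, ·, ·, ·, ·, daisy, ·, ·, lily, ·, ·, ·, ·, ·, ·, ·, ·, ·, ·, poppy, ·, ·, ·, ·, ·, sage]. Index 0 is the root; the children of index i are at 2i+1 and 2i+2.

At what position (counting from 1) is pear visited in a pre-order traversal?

4

Pre-order visits the node, then its left subtree, then its right subtree.
Visit fir.
At fir: go left to ivy.
  Visit ivy.
  At ivy: go left to bay.
    Visit bay.
    At bay: go left to pear.
      Visit pear.
      At pear: go left to lily.
        Visit lily.
        At lily: no left child.
        At lily: go right to sage.
          sage is a leaf — visit sage.
      At pear: no right child.
    At bay: no right child.
  At ivy: go right to plum.
    plum is a leaf — visit plum.
At fir: go right to iris.
  Visit iris.
  At iris: go left to teak.
    Visit teak.
    At teak: no left child.
    At teak: go right to daisy.
      Visit daisy.
      At daisy: no left child.
      At daisy: go right to poppy.
        poppy is a leaf — visit poppy.
  At iris: no right child.
Full pre-order sequence: fir, ivy, bay, pear, lily, sage, plum, iris, teak, daisy, poppy.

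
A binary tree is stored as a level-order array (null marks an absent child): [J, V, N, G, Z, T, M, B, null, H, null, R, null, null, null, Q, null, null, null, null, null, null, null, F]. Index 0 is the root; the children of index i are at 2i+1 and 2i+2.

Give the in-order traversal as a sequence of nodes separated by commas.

Q, B, G, V, H, Z, J, F, R, T, N, M

In-order visits the left subtree, then the node, then the right subtree.
At J: go left to V.
  At V: go left to G.
    At G: go left to B.
      At B: go left to Q.
        Q is a leaf — visit Q.
      Visit B.
      At B: no right child.
    Visit G.
    At G: no right child.
  Visit V.
  At V: go right to Z.
    At Z: go left to H.
      H is a leaf — visit H.
    Visit Z.
    At Z: no right child.
Visit J.
At J: go right to N.
  At N: go left to T.
    At T: go left to R.
      At R: go left to F.
        F is a leaf — visit F.
      Visit R.
      At R: no right child.
    Visit T.
    At T: no right child.
  Visit N.
  At N: go right to M.
    M is a leaf — visit M.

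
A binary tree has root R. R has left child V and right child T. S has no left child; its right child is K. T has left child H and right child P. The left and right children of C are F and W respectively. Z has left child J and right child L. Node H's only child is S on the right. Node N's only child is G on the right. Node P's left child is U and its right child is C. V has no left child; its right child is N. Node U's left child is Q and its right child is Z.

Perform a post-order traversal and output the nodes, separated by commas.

Post-order visits the left subtree, then the right subtree, then the node.
At R: go left to V.
  At V: no left child.
  At V: go right to N.
    At N: no left child.
    At N: go right to G.
      G is a leaf — visit G.
    Visit N.
  Visit V.
At R: go right to T.
  At T: go left to H.
    At H: no left child.
    At H: go right to S.
      At S: no left child.
      At S: go right to K.
        K is a leaf — visit K.
      Visit S.
    Visit H.
  At T: go right to P.
    At P: go left to U.
      At U: go left to Q.
        Q is a leaf — visit Q.
      At U: go right to Z.
        At Z: go left to J.
          J is a leaf — visit J.
        At Z: go right to L.
          L is a leaf — visit L.
        Visit Z.
      Visit U.
    At P: go right to C.
      At C: go left to F.
        F is a leaf — visit F.
      At C: go right to W.
        W is a leaf — visit W.
      Visit C.
    Visit P.
  Visit T.
Visit R.

G, N, V, K, S, H, Q, J, L, Z, U, F, W, C, P, T, R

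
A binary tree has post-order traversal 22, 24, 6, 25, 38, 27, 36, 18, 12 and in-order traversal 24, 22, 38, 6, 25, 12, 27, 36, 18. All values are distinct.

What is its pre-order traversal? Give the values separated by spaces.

12 38 24 22 25 6 18 36 27

The last element of post-order is the root; it splits in-order into left and right subtrees.
Root 12: left subtree has 5 nodes {24, 22, 38, 6, 25}, right has 3 {27, 36, 18}.
  Root 38: left subtree has 2 nodes {24, 22}, right has 2 {6, 25}.
    Root 24: left subtree has 0 nodes { }, right has 1 {22}.
    Root 25: left subtree has 1 node {6}, right has 0 { }.
  Root 18: left subtree has 2 nodes {27, 36}, right has 0 { }.
    Root 36: left subtree has 1 node {27}, right has 0 { }.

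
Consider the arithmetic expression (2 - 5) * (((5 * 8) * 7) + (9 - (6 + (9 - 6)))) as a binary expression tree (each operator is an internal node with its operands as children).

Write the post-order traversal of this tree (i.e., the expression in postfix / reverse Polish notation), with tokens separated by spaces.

Post-order on an expression tree gives postfix notation: for each operator, emit left operand, right operand, then the operator.

2 5 - 5 8 * 7 * 9 6 9 6 - + - + *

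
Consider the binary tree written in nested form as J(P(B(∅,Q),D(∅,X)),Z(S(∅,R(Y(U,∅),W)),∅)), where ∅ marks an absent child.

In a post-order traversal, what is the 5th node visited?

Post-order visits the left subtree, then the right subtree, then the node.
At J: go left to P.
  At P: go left to B.
    At B: no left child.
    At B: go right to Q.
      Q is a leaf — visit Q.
    Visit B.
  At P: go right to D.
    At D: no left child.
    At D: go right to X.
      X is a leaf — visit X.
    Visit D.
  Visit P.
At J: go right to Z.
  At Z: go left to S.
    At S: no left child.
    At S: go right to R.
      At R: go left to Y.
        At Y: go left to U.
          U is a leaf — visit U.
        At Y: no right child.
        Visit Y.
      At R: go right to W.
        W is a leaf — visit W.
      Visit R.
    Visit S.
  At Z: no right child.
  Visit Z.
Visit J.
Full post-order sequence: Q, B, X, D, P, U, Y, W, R, S, Z, J.

P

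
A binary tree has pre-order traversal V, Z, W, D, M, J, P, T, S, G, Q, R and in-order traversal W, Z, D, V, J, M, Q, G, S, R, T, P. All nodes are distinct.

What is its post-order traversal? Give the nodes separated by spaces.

W D Z J Q G R S T P M V

The first element of pre-order is the root; it splits in-order into left and right subtrees.
Root V: left subtree has 3 nodes {W, Z, D}, right has 8 {J, M, Q, G, S, R, T, P}.
  Root Z: left subtree has 1 node {W}, right has 1 {D}.
  Root M: left subtree has 1 node {J}, right has 6 {Q, G, S, R, T, P}.
    Root P: left subtree has 5 nodes {Q, G, S, R, T}, right has 0 { }.
      Root T: left subtree has 4 nodes {Q, G, S, R}, right has 0 { }.
        Root S: left subtree has 2 nodes {Q, G}, right has 1 {R}.
          Root G: left subtree has 1 node {Q}, right has 0 { }.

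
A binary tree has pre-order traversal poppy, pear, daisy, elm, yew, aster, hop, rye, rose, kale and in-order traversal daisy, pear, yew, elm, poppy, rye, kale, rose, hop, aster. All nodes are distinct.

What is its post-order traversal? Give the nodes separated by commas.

daisy, yew, elm, pear, kale, rose, rye, hop, aster, poppy

The first element of pre-order is the root; it splits in-order into left and right subtrees.
Root poppy: left subtree has 4 nodes {daisy, pear, yew, elm}, right has 5 {rye, kale, rose, hop, aster}.
  Root pear: left subtree has 1 node {daisy}, right has 2 {yew, elm}.
    Root elm: left subtree has 1 node {yew}, right has 0 { }.
  Root aster: left subtree has 4 nodes {rye, kale, rose, hop}, right has 0 { }.
    Root hop: left subtree has 3 nodes {rye, kale, rose}, right has 0 { }.
      Root rye: left subtree has 0 nodes { }, right has 2 {kale, rose}.
        Root rose: left subtree has 1 node {kale}, right has 0 { }.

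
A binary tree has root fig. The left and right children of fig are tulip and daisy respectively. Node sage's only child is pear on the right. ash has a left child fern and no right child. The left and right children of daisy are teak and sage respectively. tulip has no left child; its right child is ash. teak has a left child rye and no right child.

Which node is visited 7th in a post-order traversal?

Post-order visits the left subtree, then the right subtree, then the node.
At fig: go left to tulip.
  At tulip: no left child.
  At tulip: go right to ash.
    At ash: go left to fern.
      fern is a leaf — visit fern.
    At ash: no right child.
    Visit ash.
  Visit tulip.
At fig: go right to daisy.
  At daisy: go left to teak.
    At teak: go left to rye.
      rye is a leaf — visit rye.
    At teak: no right child.
    Visit teak.
  At daisy: go right to sage.
    At sage: no left child.
    At sage: go right to pear.
      pear is a leaf — visit pear.
    Visit sage.
  Visit daisy.
Visit fig.
Full post-order sequence: fern, ash, tulip, rye, teak, pear, sage, daisy, fig.

sage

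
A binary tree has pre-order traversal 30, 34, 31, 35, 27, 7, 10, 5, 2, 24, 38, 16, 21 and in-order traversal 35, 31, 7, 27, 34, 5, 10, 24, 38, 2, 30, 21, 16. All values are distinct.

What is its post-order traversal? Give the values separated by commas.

The first element of pre-order is the root; it splits in-order into left and right subtrees.
Root 30: left subtree has 10 nodes {35, 31, 7, 27, 34, 5, 10, 24, 38, 2}, right has 2 {21, 16}.
  Root 34: left subtree has 4 nodes {35, 31, 7, 27}, right has 5 {5, 10, 24, 38, 2}.
    Root 31: left subtree has 1 node {35}, right has 2 {7, 27}.
      Root 27: left subtree has 1 node {7}, right has 0 { }.
    Root 10: left subtree has 1 node {5}, right has 3 {24, 38, 2}.
      Root 2: left subtree has 2 nodes {24, 38}, right has 0 { }.
        Root 24: left subtree has 0 nodes { }, right has 1 {38}.
  Root 16: left subtree has 1 node {21}, right has 0 { }.

35, 7, 27, 31, 5, 38, 24, 2, 10, 34, 21, 16, 30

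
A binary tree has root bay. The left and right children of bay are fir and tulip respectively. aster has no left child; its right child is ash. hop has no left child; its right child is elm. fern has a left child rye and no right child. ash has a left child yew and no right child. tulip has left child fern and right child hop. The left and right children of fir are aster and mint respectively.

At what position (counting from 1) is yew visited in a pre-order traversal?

Pre-order visits the node, then its left subtree, then its right subtree.
Visit bay.
At bay: go left to fir.
  Visit fir.
  At fir: go left to aster.
    Visit aster.
    At aster: no left child.
    At aster: go right to ash.
      Visit ash.
      At ash: go left to yew.
        yew is a leaf — visit yew.
      At ash: no right child.
  At fir: go right to mint.
    mint is a leaf — visit mint.
At bay: go right to tulip.
  Visit tulip.
  At tulip: go left to fern.
    Visit fern.
    At fern: go left to rye.
      rye is a leaf — visit rye.
    At fern: no right child.
  At tulip: go right to hop.
    Visit hop.
    At hop: no left child.
    At hop: go right to elm.
      elm is a leaf — visit elm.
Full pre-order sequence: bay, fir, aster, ash, yew, mint, tulip, fern, rye, hop, elm.

5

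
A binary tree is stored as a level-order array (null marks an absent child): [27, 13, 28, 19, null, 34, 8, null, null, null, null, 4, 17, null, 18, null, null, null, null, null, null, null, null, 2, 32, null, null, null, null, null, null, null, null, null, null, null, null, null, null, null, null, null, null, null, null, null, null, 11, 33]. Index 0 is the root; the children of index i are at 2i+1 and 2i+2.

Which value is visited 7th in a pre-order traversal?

2

Pre-order visits the node, then its left subtree, then its right subtree.
Visit 27.
At 27: go left to 13.
  Visit 13.
  At 13: go left to 19.
    19 is a leaf — visit 19.
  At 13: no right child.
At 27: go right to 28.
  Visit 28.
  At 28: go left to 34.
    Visit 34.
    At 34: go left to 4.
      Visit 4.
      At 4: go left to 2.
        Visit 2.
        At 2: go left to 11.
          11 is a leaf — visit 11.
        At 2: go right to 33.
          33 is a leaf — visit 33.
      At 4: go right to 32.
        32 is a leaf — visit 32.
    At 34: go right to 17.
      17 is a leaf — visit 17.
  At 28: go right to 8.
    Visit 8.
    At 8: no left child.
    At 8: go right to 18.
      18 is a leaf — visit 18.
Full pre-order sequence: 27, 13, 19, 28, 34, 4, 2, 11, 33, 32, 17, 8, 18.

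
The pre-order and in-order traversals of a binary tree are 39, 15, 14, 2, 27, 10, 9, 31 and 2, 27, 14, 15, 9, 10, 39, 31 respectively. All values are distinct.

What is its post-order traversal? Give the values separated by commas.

27, 2, 14, 9, 10, 15, 31, 39

The first element of pre-order is the root; it splits in-order into left and right subtrees.
Root 39: left subtree has 6 nodes {2, 27, 14, 15, 9, 10}, right has 1 {31}.
  Root 15: left subtree has 3 nodes {2, 27, 14}, right has 2 {9, 10}.
    Root 14: left subtree has 2 nodes {2, 27}, right has 0 { }.
      Root 2: left subtree has 0 nodes { }, right has 1 {27}.
    Root 10: left subtree has 1 node {9}, right has 0 { }.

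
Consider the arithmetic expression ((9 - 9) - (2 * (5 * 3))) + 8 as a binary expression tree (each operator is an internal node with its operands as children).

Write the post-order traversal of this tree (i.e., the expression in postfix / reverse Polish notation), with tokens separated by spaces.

Post-order on an expression tree gives postfix notation: for each operator, emit left operand, right operand, then the operator.

9 9 - 2 5 3 * * - 8 +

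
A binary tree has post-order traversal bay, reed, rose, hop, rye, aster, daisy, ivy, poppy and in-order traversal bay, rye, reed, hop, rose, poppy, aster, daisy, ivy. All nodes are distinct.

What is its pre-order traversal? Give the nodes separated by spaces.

poppy rye bay hop reed rose ivy daisy aster

The last element of post-order is the root; it splits in-order into left and right subtrees.
Root poppy: left subtree has 5 nodes {bay, rye, reed, hop, rose}, right has 3 {aster, daisy, ivy}.
  Root rye: left subtree has 1 node {bay}, right has 3 {reed, hop, rose}.
    Root hop: left subtree has 1 node {reed}, right has 1 {rose}.
  Root ivy: left subtree has 2 nodes {aster, daisy}, right has 0 { }.
    Root daisy: left subtree has 1 node {aster}, right has 0 { }.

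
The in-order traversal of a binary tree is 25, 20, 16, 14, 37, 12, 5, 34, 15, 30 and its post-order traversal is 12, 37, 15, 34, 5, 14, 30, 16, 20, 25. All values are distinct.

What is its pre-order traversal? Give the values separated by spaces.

The last element of post-order is the root; it splits in-order into left and right subtrees.
Root 25: left subtree has 0 nodes { }, right has 9 {20, 16, 14, 37, 12, 5, 34, 15, 30}.
  Root 20: left subtree has 0 nodes { }, right has 8 {16, 14, 37, 12, 5, 34, 15, 30}.
    Root 16: left subtree has 0 nodes { }, right has 7 {14, 37, 12, 5, 34, 15, 30}.
      Root 30: left subtree has 6 nodes {14, 37, 12, 5, 34, 15}, right has 0 { }.
        Root 14: left subtree has 0 nodes { }, right has 5 {37, 12, 5, 34, 15}.
          Root 5: left subtree has 2 nodes {37, 12}, right has 2 {34, 15}.
            Root 37: left subtree has 0 nodes { }, right has 1 {12}.
            Root 34: left subtree has 0 nodes { }, right has 1 {15}.

25 20 16 30 14 5 37 12 34 15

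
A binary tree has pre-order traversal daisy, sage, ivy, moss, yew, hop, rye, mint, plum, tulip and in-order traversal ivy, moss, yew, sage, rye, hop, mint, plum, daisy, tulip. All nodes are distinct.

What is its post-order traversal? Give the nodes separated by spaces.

The first element of pre-order is the root; it splits in-order into left and right subtrees.
Root daisy: left subtree has 8 nodes {ivy, moss, yew, sage, rye, hop, mint, plum}, right has 1 {tulip}.
  Root sage: left subtree has 3 nodes {ivy, moss, yew}, right has 4 {rye, hop, mint, plum}.
    Root ivy: left subtree has 0 nodes { }, right has 2 {moss, yew}.
      Root moss: left subtree has 0 nodes { }, right has 1 {yew}.
    Root hop: left subtree has 1 node {rye}, right has 2 {mint, plum}.
      Root mint: left subtree has 0 nodes { }, right has 1 {plum}.

yew moss ivy rye plum mint hop sage tulip daisy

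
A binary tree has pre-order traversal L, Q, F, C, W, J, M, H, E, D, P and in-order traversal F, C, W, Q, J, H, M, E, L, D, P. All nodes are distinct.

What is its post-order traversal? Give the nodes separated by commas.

W, C, F, H, E, M, J, Q, P, D, L

The first element of pre-order is the root; it splits in-order into left and right subtrees.
Root L: left subtree has 8 nodes {F, C, W, Q, J, H, M, E}, right has 2 {D, P}.
  Root Q: left subtree has 3 nodes {F, C, W}, right has 4 {J, H, M, E}.
    Root F: left subtree has 0 nodes { }, right has 2 {C, W}.
      Root C: left subtree has 0 nodes { }, right has 1 {W}.
    Root J: left subtree has 0 nodes { }, right has 3 {H, M, E}.
      Root M: left subtree has 1 node {H}, right has 1 {E}.
  Root D: left subtree has 0 nodes { }, right has 1 {P}.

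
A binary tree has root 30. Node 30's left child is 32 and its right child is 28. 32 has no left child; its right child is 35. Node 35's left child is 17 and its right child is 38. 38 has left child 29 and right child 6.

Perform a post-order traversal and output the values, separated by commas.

Post-order visits the left subtree, then the right subtree, then the node.
At 30: go left to 32.
  At 32: no left child.
  At 32: go right to 35.
    At 35: go left to 17.
      17 is a leaf — visit 17.
    At 35: go right to 38.
      At 38: go left to 29.
        29 is a leaf — visit 29.
      At 38: go right to 6.
        6 is a leaf — visit 6.
      Visit 38.
    Visit 35.
  Visit 32.
At 30: go right to 28.
  28 is a leaf — visit 28.
Visit 30.

17, 29, 6, 38, 35, 32, 28, 30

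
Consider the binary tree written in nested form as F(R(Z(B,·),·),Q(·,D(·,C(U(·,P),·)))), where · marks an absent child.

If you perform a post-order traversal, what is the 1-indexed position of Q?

8

Post-order visits the left subtree, then the right subtree, then the node.
At F: go left to R.
  At R: go left to Z.
    At Z: go left to B.
      B is a leaf — visit B.
    At Z: no right child.
    Visit Z.
  At R: no right child.
  Visit R.
At F: go right to Q.
  At Q: no left child.
  At Q: go right to D.
    At D: no left child.
    At D: go right to C.
      At C: go left to U.
        At U: no left child.
        At U: go right to P.
          P is a leaf — visit P.
        Visit U.
      At C: no right child.
      Visit C.
    Visit D.
  Visit Q.
Visit F.
Full post-order sequence: B, Z, R, P, U, C, D, Q, F.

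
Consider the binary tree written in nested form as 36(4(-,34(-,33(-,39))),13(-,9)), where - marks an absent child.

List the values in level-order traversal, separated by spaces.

Level-order visits nodes level by level from the root, left to right within each level.
Level 0: 36
Level 1: 4, 13
Level 2: 34, 9
Level 3: 33
Level 4: 39

36 4 13 34 9 33 39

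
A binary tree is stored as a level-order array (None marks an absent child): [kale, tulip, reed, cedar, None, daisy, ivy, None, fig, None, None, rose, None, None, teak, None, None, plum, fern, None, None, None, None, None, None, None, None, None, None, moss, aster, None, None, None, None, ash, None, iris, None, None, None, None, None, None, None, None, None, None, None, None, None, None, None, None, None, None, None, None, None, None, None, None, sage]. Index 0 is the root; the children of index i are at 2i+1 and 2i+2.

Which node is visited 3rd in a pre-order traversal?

cedar

Pre-order visits the node, then its left subtree, then its right subtree.
Visit kale.
At kale: go left to tulip.
  Visit tulip.
  At tulip: go left to cedar.
    Visit cedar.
    At cedar: no left child.
    At cedar: go right to fig.
      Visit fig.
      At fig: go left to plum.
        Visit plum.
        At plum: go left to ash.
          ash is a leaf — visit ash.
        At plum: no right child.
      At fig: go right to fern.
        Visit fern.
        At fern: go left to iris.
          iris is a leaf — visit iris.
        At fern: no right child.
  At tulip: no right child.
At kale: go right to reed.
  Visit reed.
  At reed: go left to daisy.
    Visit daisy.
    At daisy: go left to rose.
      rose is a leaf — visit rose.
    At daisy: no right child.
  At reed: go right to ivy.
    Visit ivy.
    At ivy: no left child.
    At ivy: go right to teak.
      Visit teak.
      At teak: go left to moss.
        moss is a leaf — visit moss.
      At teak: go right to aster.
        Visit aster.
        At aster: no left child.
        At aster: go right to sage.
          sage is a leaf — visit sage.
Full pre-order sequence: kale, tulip, cedar, fig, plum, ash, fern, iris, reed, daisy, rose, ivy, teak, moss, aster, sage.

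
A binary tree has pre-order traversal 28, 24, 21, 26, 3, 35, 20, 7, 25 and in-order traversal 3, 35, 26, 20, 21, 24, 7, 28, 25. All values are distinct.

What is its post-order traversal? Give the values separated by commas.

35, 3, 20, 26, 21, 7, 24, 25, 28

The first element of pre-order is the root; it splits in-order into left and right subtrees.
Root 28: left subtree has 7 nodes {3, 35, 26, 20, 21, 24, 7}, right has 1 {25}.
  Root 24: left subtree has 5 nodes {3, 35, 26, 20, 21}, right has 1 {7}.
    Root 21: left subtree has 4 nodes {3, 35, 26, 20}, right has 0 { }.
      Root 26: left subtree has 2 nodes {3, 35}, right has 1 {20}.
        Root 3: left subtree has 0 nodes { }, right has 1 {35}.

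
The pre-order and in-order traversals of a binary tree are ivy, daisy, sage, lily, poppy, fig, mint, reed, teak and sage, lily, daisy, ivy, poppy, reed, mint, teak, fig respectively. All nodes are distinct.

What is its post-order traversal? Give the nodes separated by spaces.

lily sage daisy reed teak mint fig poppy ivy

The first element of pre-order is the root; it splits in-order into left and right subtrees.
Root ivy: left subtree has 3 nodes {sage, lily, daisy}, right has 5 {poppy, reed, mint, teak, fig}.
  Root daisy: left subtree has 2 nodes {sage, lily}, right has 0 { }.
    Root sage: left subtree has 0 nodes { }, right has 1 {lily}.
  Root poppy: left subtree has 0 nodes { }, right has 4 {reed, mint, teak, fig}.
    Root fig: left subtree has 3 nodes {reed, mint, teak}, right has 0 { }.
      Root mint: left subtree has 1 node {reed}, right has 1 {teak}.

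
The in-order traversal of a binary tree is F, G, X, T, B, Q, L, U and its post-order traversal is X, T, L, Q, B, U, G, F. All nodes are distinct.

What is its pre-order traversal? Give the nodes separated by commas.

F, G, U, B, T, X, Q, L

The last element of post-order is the root; it splits in-order into left and right subtrees.
Root F: left subtree has 0 nodes { }, right has 7 {G, X, T, B, Q, L, U}.
  Root G: left subtree has 0 nodes { }, right has 6 {X, T, B, Q, L, U}.
    Root U: left subtree has 5 nodes {X, T, B, Q, L}, right has 0 { }.
      Root B: left subtree has 2 nodes {X, T}, right has 2 {Q, L}.
        Root T: left subtree has 1 node {X}, right has 0 { }.
        Root Q: left subtree has 0 nodes { }, right has 1 {L}.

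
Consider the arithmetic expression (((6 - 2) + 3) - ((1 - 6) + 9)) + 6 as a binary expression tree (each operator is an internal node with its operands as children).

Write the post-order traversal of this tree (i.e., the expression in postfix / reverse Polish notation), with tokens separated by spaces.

Post-order on an expression tree gives postfix notation: for each operator, emit left operand, right operand, then the operator.

6 2 - 3 + 1 6 - 9 + - 6 +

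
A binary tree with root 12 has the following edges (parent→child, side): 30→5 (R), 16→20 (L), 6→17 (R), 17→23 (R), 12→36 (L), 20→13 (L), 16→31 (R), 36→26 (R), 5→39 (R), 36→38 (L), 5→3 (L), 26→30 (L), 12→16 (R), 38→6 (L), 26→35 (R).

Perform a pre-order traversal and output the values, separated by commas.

Pre-order visits the node, then its left subtree, then its right subtree.
Visit 12.
At 12: go left to 36.
  Visit 36.
  At 36: go left to 38.
    Visit 38.
    At 38: go left to 6.
      Visit 6.
      At 6: no left child.
      At 6: go right to 17.
        Visit 17.
        At 17: no left child.
        At 17: go right to 23.
          23 is a leaf — visit 23.
    At 38: no right child.
  At 36: go right to 26.
    Visit 26.
    At 26: go left to 30.
      Visit 30.
      At 30: no left child.
      At 30: go right to 5.
        Visit 5.
        At 5: go left to 3.
          3 is a leaf — visit 3.
        At 5: go right to 39.
          39 is a leaf — visit 39.
    At 26: go right to 35.
      35 is a leaf — visit 35.
At 12: go right to 16.
  Visit 16.
  At 16: go left to 20.
    Visit 20.
    At 20: go left to 13.
      13 is a leaf — visit 13.
    At 20: no right child.
  At 16: go right to 31.
    31 is a leaf — visit 31.

12, 36, 38, 6, 17, 23, 26, 30, 5, 3, 39, 35, 16, 20, 13, 31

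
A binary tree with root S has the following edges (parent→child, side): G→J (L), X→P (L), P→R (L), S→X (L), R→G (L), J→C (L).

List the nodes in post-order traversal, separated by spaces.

C J G R P X S

Post-order visits the left subtree, then the right subtree, then the node.
At S: go left to X.
  At X: go left to P.
    At P: go left to R.
      At R: go left to G.
        At G: go left to J.
          At J: go left to C.
            C is a leaf — visit C.
          At J: no right child.
          Visit J.
        At G: no right child.
        Visit G.
      At R: no right child.
      Visit R.
    At P: no right child.
    Visit P.
  At X: no right child.
  Visit X.
At S: no right child.
Visit S.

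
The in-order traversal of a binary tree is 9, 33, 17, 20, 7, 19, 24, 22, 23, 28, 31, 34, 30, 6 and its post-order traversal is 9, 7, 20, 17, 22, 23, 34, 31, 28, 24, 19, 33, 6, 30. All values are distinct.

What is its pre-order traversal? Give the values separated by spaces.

The last element of post-order is the root; it splits in-order into left and right subtrees.
Root 30: left subtree has 12 nodes {9, 33, 17, 20, 7, 19, 24, 22, 23, 28, 31, 34}, right has 1 {6}.
  Root 33: left subtree has 1 node {9}, right has 10 {17, 20, 7, 19, 24, 22, 23, 28, 31, 34}.
    Root 19: left subtree has 3 nodes {17, 20, 7}, right has 6 {24, 22, 23, 28, 31, 34}.
      Root 17: left subtree has 0 nodes { }, right has 2 {20, 7}.
        Root 20: left subtree has 0 nodes { }, right has 1 {7}.
      Root 24: left subtree has 0 nodes { }, right has 5 {22, 23, 28, 31, 34}.
        Root 28: left subtree has 2 nodes {22, 23}, right has 2 {31, 34}.
          Root 23: left subtree has 1 node {22}, right has 0 { }.
          Root 31: left subtree has 0 nodes { }, right has 1 {34}.

30 33 9 19 17 20 7 24 28 23 22 31 34 6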